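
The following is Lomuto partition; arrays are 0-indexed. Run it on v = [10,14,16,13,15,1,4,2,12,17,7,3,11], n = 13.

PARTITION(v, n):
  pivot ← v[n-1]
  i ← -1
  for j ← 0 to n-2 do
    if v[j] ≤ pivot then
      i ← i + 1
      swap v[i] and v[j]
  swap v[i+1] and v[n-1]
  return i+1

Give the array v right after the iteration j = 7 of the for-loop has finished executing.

[10,1,4,2,15,14,16,13,12,17,7,3,11]

pivot=11, i=-1
j=0: 10≤11, i=0, swap(0,0) ⇒ [10,14,16,13,15,1,4,2,12,17,7,3,11]
j=1: 14>11, skip
j=2: 16>11, skip
j=3: 13>11, skip
j=4: 15>11, skip
j=5: 1≤11, i=1, swap(1,5) ⇒ [10,1,16,13,15,14,4,2,12,17,7,3,11]
j=6: 4≤11, i=2, swap(2,6) ⇒ [10,1,4,13,15,14,16,2,12,17,7,3,11]
j=7: 2≤11, i=3, swap(3,7) ⇒ [10,1,4,2,15,14,16,13,12,17,7,3,11]
(after j=7) v = [10,1,4,2,15,14,16,13,12,17,7,3,11]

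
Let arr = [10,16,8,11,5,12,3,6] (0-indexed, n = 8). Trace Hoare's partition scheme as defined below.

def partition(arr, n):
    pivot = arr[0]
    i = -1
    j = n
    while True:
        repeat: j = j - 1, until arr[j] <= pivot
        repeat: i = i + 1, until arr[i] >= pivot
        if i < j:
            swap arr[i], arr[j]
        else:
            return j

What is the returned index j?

pivot=10
j stops at 7 (6), i stops at 0 (10); swap ⇒ [6,16,8,11,5,12,3,10]
j stops at 6 (3), i stops at 1 (16); swap ⇒ [6,3,8,11,5,12,16,10]
j stops at 4 (5), i stops at 3 (11); swap ⇒ [6,3,8,5,11,12,16,10]
j stops at 3, i stops at 4; i≥j ⇒ return 3. arr=[6,3,8,5,11,12,16,10]

3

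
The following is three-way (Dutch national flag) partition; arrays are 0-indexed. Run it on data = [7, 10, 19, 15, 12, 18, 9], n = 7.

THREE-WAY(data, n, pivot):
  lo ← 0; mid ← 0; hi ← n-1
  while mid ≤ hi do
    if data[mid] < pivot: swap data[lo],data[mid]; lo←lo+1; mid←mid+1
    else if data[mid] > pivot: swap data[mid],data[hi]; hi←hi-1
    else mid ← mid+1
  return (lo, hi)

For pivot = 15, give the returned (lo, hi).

(4, 4)

lo=0 mid=0 hi=6
7<15: swap(0,0), lo=1 mid=1 ⇒ [7, 10, 19, 15, 12, 18, 9]
10<15: swap(1,1), lo=2 mid=2 ⇒ [7, 10, 19, 15, 12, 18, 9]
19>15: swap(2,6), hi=5 ⇒ [7, 10, 9, 15, 12, 18, 19]
9<15: swap(2,2), lo=3 mid=3 ⇒ [7, 10, 9, 15, 12, 18, 19]
15=15: mid=4
12<15: swap(3,4), lo=4 mid=5 ⇒ [7, 10, 9, 12, 15, 18, 19]
18>15: swap(5,5), hi=4 ⇒ [7, 10, 9, 12, 15, 18, 19]
done. lo=4 hi=4; data=[7, 10, 9, 12, 15, 18, 19]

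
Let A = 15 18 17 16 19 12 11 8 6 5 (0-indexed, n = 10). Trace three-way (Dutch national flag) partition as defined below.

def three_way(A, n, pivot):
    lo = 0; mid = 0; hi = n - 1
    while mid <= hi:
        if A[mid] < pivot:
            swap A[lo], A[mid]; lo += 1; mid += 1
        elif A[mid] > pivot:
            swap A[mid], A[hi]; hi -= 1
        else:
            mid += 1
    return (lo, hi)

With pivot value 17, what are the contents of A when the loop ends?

15 5 16 6 12 11 8 17 19 18

pivot = 17; lo=0, mid=0, hi=9
A[mid]=15<17: swap A[0],A[0]; lo=1,mid=1 → 15 18 17 16 19 12 11 8 6 5
A[mid]=18>17: swap A[1],A[9]; hi=8 → 15 5 17 16 19 12 11 8 6 18
A[mid]=5<17: swap A[1],A[1]; lo=2,mid=2 → 15 5 17 16 19 12 11 8 6 18
A[mid]=17=17: mid=3
A[mid]=16<17: swap A[2],A[3]; lo=3,mid=4 → 15 5 16 17 19 12 11 8 6 18
A[mid]=19>17: swap A[4],A[8]; hi=7 → 15 5 16 17 6 12 11 8 19 18
A[mid]=6<17: swap A[3],A[4]; lo=4,mid=5 → 15 5 16 6 17 12 11 8 19 18
A[mid]=12<17: swap A[4],A[5]; lo=5,mid=6 → 15 5 16 6 12 17 11 8 19 18
A[mid]=11<17: swap A[5],A[6]; lo=6,mid=7 → 15 5 16 6 12 11 17 8 19 18
A[mid]=8<17: swap A[6],A[7]; lo=7,mid=8 → 15 5 16 6 12 11 8 17 19 18
end: lo=7, hi=7; A = 15 5 16 6 12 11 8 17 19 18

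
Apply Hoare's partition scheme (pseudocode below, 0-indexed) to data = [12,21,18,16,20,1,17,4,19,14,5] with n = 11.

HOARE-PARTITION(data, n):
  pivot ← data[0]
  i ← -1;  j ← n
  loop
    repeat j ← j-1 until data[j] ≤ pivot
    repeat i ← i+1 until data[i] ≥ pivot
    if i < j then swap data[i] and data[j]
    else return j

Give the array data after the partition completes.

pivot = data[0] = 12; i = -1, j = 11
j→10 (data[10]=5≤12), i→0 (data[0]=12≥12); i<j, swap → [5,21,18,16,20,1,17,4,19,14,12]
j→7 (data[7]=4≤12), i→1 (data[1]=21≥12); i<j, swap → [5,4,18,16,20,1,17,21,19,14,12]
j→5 (data[5]=1≤12), i→2 (data[2]=18≥12); i<j, swap → [5,4,1,16,20,18,17,21,19,14,12]
j→2, i→3; i≥j, return j=2. data = [5,4,1,16,20,18,17,21,19,14,12]

[5,4,1,16,20,18,17,21,19,14,12]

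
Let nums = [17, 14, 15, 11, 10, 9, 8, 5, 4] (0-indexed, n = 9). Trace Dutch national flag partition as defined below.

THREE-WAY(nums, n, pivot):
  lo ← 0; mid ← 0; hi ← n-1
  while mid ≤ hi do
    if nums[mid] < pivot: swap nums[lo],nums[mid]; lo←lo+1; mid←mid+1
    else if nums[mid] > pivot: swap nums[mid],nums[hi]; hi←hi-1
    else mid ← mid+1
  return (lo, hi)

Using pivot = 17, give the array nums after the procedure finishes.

pivot = 17; lo=0, mid=0, hi=8
nums[mid]=17=17: mid=1
nums[mid]=14<17: swap nums[0],nums[1]; lo=1,mid=2 → [14, 17, 15, 11, 10, 9, 8, 5, 4]
nums[mid]=15<17: swap nums[1],nums[2]; lo=2,mid=3 → [14, 15, 17, 11, 10, 9, 8, 5, 4]
nums[mid]=11<17: swap nums[2],nums[3]; lo=3,mid=4 → [14, 15, 11, 17, 10, 9, 8, 5, 4]
nums[mid]=10<17: swap nums[3],nums[4]; lo=4,mid=5 → [14, 15, 11, 10, 17, 9, 8, 5, 4]
nums[mid]=9<17: swap nums[4],nums[5]; lo=5,mid=6 → [14, 15, 11, 10, 9, 17, 8, 5, 4]
nums[mid]=8<17: swap nums[5],nums[6]; lo=6,mid=7 → [14, 15, 11, 10, 9, 8, 17, 5, 4]
nums[mid]=5<17: swap nums[6],nums[7]; lo=7,mid=8 → [14, 15, 11, 10, 9, 8, 5, 17, 4]
nums[mid]=4<17: swap nums[7],nums[8]; lo=8,mid=9 → [14, 15, 11, 10, 9, 8, 5, 4, 17]
end: lo=8, hi=8; nums = [14, 15, 11, 10, 9, 8, 5, 4, 17]

[14, 15, 11, 10, 9, 8, 5, 4, 17]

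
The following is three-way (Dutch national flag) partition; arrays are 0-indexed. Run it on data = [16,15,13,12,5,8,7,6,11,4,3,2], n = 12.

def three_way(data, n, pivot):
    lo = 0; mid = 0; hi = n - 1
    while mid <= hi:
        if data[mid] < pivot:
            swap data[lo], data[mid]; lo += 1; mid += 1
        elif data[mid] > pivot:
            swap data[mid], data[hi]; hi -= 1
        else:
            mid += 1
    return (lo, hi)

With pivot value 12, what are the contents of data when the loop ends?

[2,3,4,5,8,7,6,11,12,13,15,16]

pivot = 12; lo=0, mid=0, hi=11
data[mid]=16>12: swap data[0],data[11]; hi=10 → [2,15,13,12,5,8,7,6,11,4,3,16]
data[mid]=2<12: swap data[0],data[0]; lo=1,mid=1 → [2,15,13,12,5,8,7,6,11,4,3,16]
data[mid]=15>12: swap data[1],data[10]; hi=9 → [2,3,13,12,5,8,7,6,11,4,15,16]
data[mid]=3<12: swap data[1],data[1]; lo=2,mid=2 → [2,3,13,12,5,8,7,6,11,4,15,16]
data[mid]=13>12: swap data[2],data[9]; hi=8 → [2,3,4,12,5,8,7,6,11,13,15,16]
data[mid]=4<12: swap data[2],data[2]; lo=3,mid=3 → [2,3,4,12,5,8,7,6,11,13,15,16]
data[mid]=12=12: mid=4
data[mid]=5<12: swap data[3],data[4]; lo=4,mid=5 → [2,3,4,5,12,8,7,6,11,13,15,16]
data[mid]=8<12: swap data[4],data[5]; lo=5,mid=6 → [2,3,4,5,8,12,7,6,11,13,15,16]
data[mid]=7<12: swap data[5],data[6]; lo=6,mid=7 → [2,3,4,5,8,7,12,6,11,13,15,16]
data[mid]=6<12: swap data[6],data[7]; lo=7,mid=8 → [2,3,4,5,8,7,6,12,11,13,15,16]
data[mid]=11<12: swap data[7],data[8]; lo=8,mid=9 → [2,3,4,5,8,7,6,11,12,13,15,16]
end: lo=8, hi=8; data = [2,3,4,5,8,7,6,11,12,13,15,16]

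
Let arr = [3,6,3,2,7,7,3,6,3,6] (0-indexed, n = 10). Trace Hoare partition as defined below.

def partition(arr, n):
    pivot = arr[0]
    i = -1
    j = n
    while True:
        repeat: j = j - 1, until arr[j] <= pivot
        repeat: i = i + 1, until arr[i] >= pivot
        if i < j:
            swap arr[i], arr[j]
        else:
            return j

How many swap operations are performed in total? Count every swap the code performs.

3

pivot=3
j stops at 8 (3), i stops at 0 (3); swap ⇒ [3,6,3,2,7,7,3,6,3,6]
j stops at 6 (3), i stops at 1 (6); swap ⇒ [3,3,3,2,7,7,6,6,3,6]
j stops at 3 (2), i stops at 2 (3); swap ⇒ [3,3,2,3,7,7,6,6,3,6]
j stops at 2, i stops at 3; i≥j ⇒ return 2. arr=[3,3,2,3,7,7,6,6,3,6]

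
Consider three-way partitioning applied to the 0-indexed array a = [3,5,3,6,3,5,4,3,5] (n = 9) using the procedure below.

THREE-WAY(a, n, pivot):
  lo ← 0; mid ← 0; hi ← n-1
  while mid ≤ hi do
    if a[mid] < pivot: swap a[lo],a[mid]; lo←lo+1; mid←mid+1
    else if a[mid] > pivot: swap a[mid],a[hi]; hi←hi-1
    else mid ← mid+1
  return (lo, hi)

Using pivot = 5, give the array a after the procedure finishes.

lo=0 mid=0 hi=8
3<5: swap(0,0), lo=1 mid=1 ⇒ [3,5,3,6,3,5,4,3,5]
5=5: mid=2
3<5: swap(1,2), lo=2 mid=3 ⇒ [3,3,5,6,3,5,4,3,5]
6>5: swap(3,8), hi=7 ⇒ [3,3,5,5,3,5,4,3,6]
5=5: mid=4
3<5: swap(2,4), lo=3 mid=5 ⇒ [3,3,3,5,5,5,4,3,6]
5=5: mid=6
4<5: swap(3,6), lo=4 mid=7 ⇒ [3,3,3,4,5,5,5,3,6]
3<5: swap(4,7), lo=5 mid=8 ⇒ [3,3,3,4,3,5,5,5,6]
done. lo=5 hi=7; a=[3,3,3,4,3,5,5,5,6]

[3,3,3,4,3,5,5,5,6]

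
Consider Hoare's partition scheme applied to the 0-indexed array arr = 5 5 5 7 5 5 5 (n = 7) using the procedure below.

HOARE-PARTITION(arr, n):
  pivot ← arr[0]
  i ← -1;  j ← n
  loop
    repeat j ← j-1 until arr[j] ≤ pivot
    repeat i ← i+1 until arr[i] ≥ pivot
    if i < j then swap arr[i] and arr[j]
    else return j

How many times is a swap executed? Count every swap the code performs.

3

pivot = arr[0] = 5; i = -1, j = 7
j→6 (arr[6]=5≤5), i→0 (arr[0]=5≥5); i<j, swap → 5 5 5 7 5 5 5
j→5 (arr[5]=5≤5), i→1 (arr[1]=5≥5); i<j, swap → 5 5 5 7 5 5 5
j→4 (arr[4]=5≤5), i→2 (arr[2]=5≥5); i<j, swap → 5 5 5 7 5 5 5
j→2, i→3; i≥j, return j=2. arr = 5 5 5 7 5 5 5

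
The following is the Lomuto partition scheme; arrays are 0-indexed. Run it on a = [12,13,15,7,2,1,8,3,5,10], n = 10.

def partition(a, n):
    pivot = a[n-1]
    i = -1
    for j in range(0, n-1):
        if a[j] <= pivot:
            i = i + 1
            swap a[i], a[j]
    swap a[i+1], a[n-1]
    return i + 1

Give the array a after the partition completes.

[7,2,1,8,3,5,10,13,15,12]

pivot = a[9] = 10; i = -1
j=0: a[0]=12 > 10 → no swap
j=1: a[1]=13 > 10 → no swap
j=2: a[2]=15 > 10 → no swap
j=3: a[3]=7 ≤ 10 → i=0, swap a[0],a[3] → [7,13,15,12,2,1,8,3,5,10]
j=4: a[4]=2 ≤ 10 → i=1, swap a[1],a[4] → [7,2,15,12,13,1,8,3,5,10]
j=5: a[5]=1 ≤ 10 → i=2, swap a[2],a[5] → [7,2,1,12,13,15,8,3,5,10]
j=6: a[6]=8 ≤ 10 → i=3, swap a[3],a[6] → [7,2,1,8,13,15,12,3,5,10]
j=7: a[7]=3 ≤ 10 → i=4, swap a[4],a[7] → [7,2,1,8,3,15,12,13,5,10]
j=8: a[8]=5 ≤ 10 → i=5, swap a[5],a[8] → [7,2,1,8,3,5,12,13,15,10]
final swap a[6],a[9] → [7,2,1,8,3,5,10,13,15,12]; return 6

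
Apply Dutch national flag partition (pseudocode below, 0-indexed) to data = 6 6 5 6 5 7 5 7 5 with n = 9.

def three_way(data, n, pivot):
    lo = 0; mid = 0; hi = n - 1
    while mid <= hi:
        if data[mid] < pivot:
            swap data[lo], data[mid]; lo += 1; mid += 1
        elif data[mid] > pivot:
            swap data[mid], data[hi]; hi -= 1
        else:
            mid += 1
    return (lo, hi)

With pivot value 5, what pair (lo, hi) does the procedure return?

pivot = 5; lo=0, mid=0, hi=8
data[mid]=6>5: swap data[0],data[8]; hi=7 → 5 6 5 6 5 7 5 7 6
data[mid]=5=5: mid=1
data[mid]=6>5: swap data[1],data[7]; hi=6 → 5 7 5 6 5 7 5 6 6
data[mid]=7>5: swap data[1],data[6]; hi=5 → 5 5 5 6 5 7 7 6 6
data[mid]=5=5: mid=2
data[mid]=5=5: mid=3
data[mid]=6>5: swap data[3],data[5]; hi=4 → 5 5 5 7 5 6 7 6 6
data[mid]=7>5: swap data[3],data[4]; hi=3 → 5 5 5 5 7 6 7 6 6
data[mid]=5=5: mid=4
end: lo=0, hi=3; data = 5 5 5 5 7 6 7 6 6

(0, 3)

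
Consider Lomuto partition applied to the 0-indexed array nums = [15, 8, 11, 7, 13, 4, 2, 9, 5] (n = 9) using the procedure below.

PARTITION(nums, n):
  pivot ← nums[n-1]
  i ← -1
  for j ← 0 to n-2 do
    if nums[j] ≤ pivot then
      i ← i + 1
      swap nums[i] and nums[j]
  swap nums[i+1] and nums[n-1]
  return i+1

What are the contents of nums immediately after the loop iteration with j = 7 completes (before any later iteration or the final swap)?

pivot=5, i=-1
j=0: 15>5, skip
j=1: 8>5, skip
j=2: 11>5, skip
j=3: 7>5, skip
j=4: 13>5, skip
j=5: 4≤5, i=0, swap(0,5) ⇒ [4, 8, 11, 7, 13, 15, 2, 9, 5]
j=6: 2≤5, i=1, swap(1,6) ⇒ [4, 2, 11, 7, 13, 15, 8, 9, 5]
j=7: 9>5, skip
(after j=7) nums = [4, 2, 11, 7, 13, 15, 8, 9, 5]

[4, 2, 11, 7, 13, 15, 8, 9, 5]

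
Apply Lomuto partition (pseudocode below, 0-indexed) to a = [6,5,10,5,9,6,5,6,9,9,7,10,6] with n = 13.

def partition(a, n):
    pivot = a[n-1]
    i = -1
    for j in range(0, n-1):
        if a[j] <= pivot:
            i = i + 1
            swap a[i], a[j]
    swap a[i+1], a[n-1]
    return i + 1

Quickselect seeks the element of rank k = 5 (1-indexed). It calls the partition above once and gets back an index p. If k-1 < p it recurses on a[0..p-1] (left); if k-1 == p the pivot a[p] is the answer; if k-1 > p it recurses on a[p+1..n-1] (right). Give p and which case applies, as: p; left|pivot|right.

6; left

pivot = a[12] = 6; i = -1
j=0: a[0]=6 ≤ 6 → i=0, swap a[0],a[0] (no change) → [6,5,10,5,9,6,5,6,9,9,7,10,6]
j=1: a[1]=5 ≤ 6 → i=1, swap a[1],a[1] (no change) → [6,5,10,5,9,6,5,6,9,9,7,10,6]
j=2: a[2]=10 > 6 → no swap
j=3: a[3]=5 ≤ 6 → i=2, swap a[2],a[3] → [6,5,5,10,9,6,5,6,9,9,7,10,6]
j=4: a[4]=9 > 6 → no swap
j=5: a[5]=6 ≤ 6 → i=3, swap a[3],a[5] → [6,5,5,6,9,10,5,6,9,9,7,10,6]
j=6: a[6]=5 ≤ 6 → i=4, swap a[4],a[6] → [6,5,5,6,5,10,9,6,9,9,7,10,6]
j=7: a[7]=6 ≤ 6 → i=5, swap a[5],a[7] → [6,5,5,6,5,6,9,10,9,9,7,10,6]
j=8: a[8]=9 > 6 → no swap
j=9: a[9]=9 > 6 → no swap
j=10: a[10]=7 > 6 → no swap
j=11: a[11]=10 > 6 → no swap
final swap a[6],a[12] → [6,5,5,6,5,6,6,10,9,9,7,10,9]; return 6
p = 6; k-1 = 4 < 6 ⇒ left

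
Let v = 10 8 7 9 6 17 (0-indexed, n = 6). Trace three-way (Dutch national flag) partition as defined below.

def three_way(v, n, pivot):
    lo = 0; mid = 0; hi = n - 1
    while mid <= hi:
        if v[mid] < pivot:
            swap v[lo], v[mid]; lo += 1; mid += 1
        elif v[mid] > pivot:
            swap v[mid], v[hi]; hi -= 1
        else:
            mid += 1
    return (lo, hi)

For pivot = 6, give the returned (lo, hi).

(0, 0)

lo=0 mid=0 hi=5
10>6: swap(0,5), hi=4 ⇒ 17 8 7 9 6 10
17>6: swap(0,4), hi=3 ⇒ 6 8 7 9 17 10
6=6: mid=1
8>6: swap(1,3), hi=2 ⇒ 6 9 7 8 17 10
9>6: swap(1,2), hi=1 ⇒ 6 7 9 8 17 10
7>6: swap(1,1), hi=0 ⇒ 6 7 9 8 17 10
done. lo=0 hi=0; v=6 7 9 8 17 10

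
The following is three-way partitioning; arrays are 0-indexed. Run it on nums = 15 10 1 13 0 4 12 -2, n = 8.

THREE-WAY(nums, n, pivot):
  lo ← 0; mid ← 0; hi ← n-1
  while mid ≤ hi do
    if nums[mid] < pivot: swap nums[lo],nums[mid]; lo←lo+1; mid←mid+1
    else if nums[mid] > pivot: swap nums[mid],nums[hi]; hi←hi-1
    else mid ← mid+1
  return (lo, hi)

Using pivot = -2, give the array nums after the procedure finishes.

pivot = -2; lo=0, mid=0, hi=7
nums[mid]=15>-2: swap nums[0],nums[7]; hi=6 → -2 10 1 13 0 4 12 15
nums[mid]=-2=-2: mid=1
nums[mid]=10>-2: swap nums[1],nums[6]; hi=5 → -2 12 1 13 0 4 10 15
nums[mid]=12>-2: swap nums[1],nums[5]; hi=4 → -2 4 1 13 0 12 10 15
nums[mid]=4>-2: swap nums[1],nums[4]; hi=3 → -2 0 1 13 4 12 10 15
nums[mid]=0>-2: swap nums[1],nums[3]; hi=2 → -2 13 1 0 4 12 10 15
nums[mid]=13>-2: swap nums[1],nums[2]; hi=1 → -2 1 13 0 4 12 10 15
nums[mid]=1>-2: swap nums[1],nums[1]; hi=0 → -2 1 13 0 4 12 10 15
end: lo=0, hi=0; nums = -2 1 13 0 4 12 10 15

-2 1 13 0 4 12 10 15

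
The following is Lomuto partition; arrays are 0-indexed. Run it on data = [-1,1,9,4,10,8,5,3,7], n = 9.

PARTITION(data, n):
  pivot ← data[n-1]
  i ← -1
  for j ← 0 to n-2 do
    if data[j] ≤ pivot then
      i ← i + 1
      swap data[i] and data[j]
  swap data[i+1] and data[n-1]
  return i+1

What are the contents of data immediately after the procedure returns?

[-1,1,4,5,3,7,9,10,8]

pivot=7, i=-1
j=0: -1≤7, i=0, swap(0,0) ⇒ [-1,1,9,4,10,8,5,3,7]
j=1: 1≤7, i=1, swap(1,1) ⇒ [-1,1,9,4,10,8,5,3,7]
j=2: 9>7, skip
j=3: 4≤7, i=2, swap(2,3) ⇒ [-1,1,4,9,10,8,5,3,7]
j=4: 10>7, skip
j=5: 8>7, skip
j=6: 5≤7, i=3, swap(3,6) ⇒ [-1,1,4,5,10,8,9,3,7]
j=7: 3≤7, i=4, swap(4,7) ⇒ [-1,1,4,5,3,8,9,10,7]
swap(5,8) ⇒ [-1,1,4,5,3,7,9,10,8]; return 5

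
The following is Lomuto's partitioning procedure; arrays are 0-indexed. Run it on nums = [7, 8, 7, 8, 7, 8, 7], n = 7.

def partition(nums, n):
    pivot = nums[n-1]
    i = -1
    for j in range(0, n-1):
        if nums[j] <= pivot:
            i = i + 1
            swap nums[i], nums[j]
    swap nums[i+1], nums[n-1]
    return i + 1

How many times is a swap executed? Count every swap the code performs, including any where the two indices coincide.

4

pivot=7, i=-1
j=0: 7≤7, i=0, swap(0,0) ⇒ [7, 8, 7, 8, 7, 8, 7]
j=1: 8>7, skip
j=2: 7≤7, i=1, swap(1,2) ⇒ [7, 7, 8, 8, 7, 8, 7]
j=3: 8>7, skip
j=4: 7≤7, i=2, swap(2,4) ⇒ [7, 7, 7, 8, 8, 8, 7]
j=5: 8>7, skip
swap(3,6) ⇒ [7, 7, 7, 7, 8, 8, 8]; return 3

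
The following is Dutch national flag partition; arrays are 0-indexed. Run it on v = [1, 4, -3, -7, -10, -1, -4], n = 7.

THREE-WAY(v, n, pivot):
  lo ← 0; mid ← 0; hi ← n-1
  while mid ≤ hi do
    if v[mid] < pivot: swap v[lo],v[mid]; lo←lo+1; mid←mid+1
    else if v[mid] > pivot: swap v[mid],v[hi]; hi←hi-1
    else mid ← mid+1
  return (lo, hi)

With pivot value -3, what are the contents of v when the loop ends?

lo=0 mid=0 hi=6
1>-3: swap(0,6), hi=5 ⇒ [-4, 4, -3, -7, -10, -1, 1]
-4<-3: swap(0,0), lo=1 mid=1 ⇒ [-4, 4, -3, -7, -10, -1, 1]
4>-3: swap(1,5), hi=4 ⇒ [-4, -1, -3, -7, -10, 4, 1]
-1>-3: swap(1,4), hi=3 ⇒ [-4, -10, -3, -7, -1, 4, 1]
-10<-3: swap(1,1), lo=2 mid=2 ⇒ [-4, -10, -3, -7, -1, 4, 1]
-3=-3: mid=3
-7<-3: swap(2,3), lo=3 mid=4 ⇒ [-4, -10, -7, -3, -1, 4, 1]
done. lo=3 hi=3; v=[-4, -10, -7, -3, -1, 4, 1]

[-4, -10, -7, -3, -1, 4, 1]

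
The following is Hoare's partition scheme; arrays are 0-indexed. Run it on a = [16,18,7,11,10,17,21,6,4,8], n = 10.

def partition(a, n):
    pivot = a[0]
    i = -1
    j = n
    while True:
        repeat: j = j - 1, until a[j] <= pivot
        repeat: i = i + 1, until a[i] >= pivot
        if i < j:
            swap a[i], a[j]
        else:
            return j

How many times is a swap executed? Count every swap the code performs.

pivot = a[0] = 16; i = -1, j = 10
j→9 (a[9]=8≤16), i→0 (a[0]=16≥16); i<j, swap → [8,18,7,11,10,17,21,6,4,16]
j→8 (a[8]=4≤16), i→1 (a[1]=18≥16); i<j, swap → [8,4,7,11,10,17,21,6,18,16]
j→7 (a[7]=6≤16), i→5 (a[5]=17≥16); i<j, swap → [8,4,7,11,10,6,21,17,18,16]
j→5, i→6; i≥j, return j=5. a = [8,4,7,11,10,6,21,17,18,16]

3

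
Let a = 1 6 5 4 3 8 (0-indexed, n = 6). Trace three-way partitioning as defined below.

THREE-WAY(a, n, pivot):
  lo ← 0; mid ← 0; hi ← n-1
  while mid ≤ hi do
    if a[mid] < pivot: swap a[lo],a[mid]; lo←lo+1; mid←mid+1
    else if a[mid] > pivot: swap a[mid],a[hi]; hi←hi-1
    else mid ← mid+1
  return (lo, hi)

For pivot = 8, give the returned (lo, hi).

(5, 5)

lo=0 mid=0 hi=5
1<8: swap(0,0), lo=1 mid=1 ⇒ 1 6 5 4 3 8
6<8: swap(1,1), lo=2 mid=2 ⇒ 1 6 5 4 3 8
5<8: swap(2,2), lo=3 mid=3 ⇒ 1 6 5 4 3 8
4<8: swap(3,3), lo=4 mid=4 ⇒ 1 6 5 4 3 8
3<8: swap(4,4), lo=5 mid=5 ⇒ 1 6 5 4 3 8
8=8: mid=6
done. lo=5 hi=5; a=1 6 5 4 3 8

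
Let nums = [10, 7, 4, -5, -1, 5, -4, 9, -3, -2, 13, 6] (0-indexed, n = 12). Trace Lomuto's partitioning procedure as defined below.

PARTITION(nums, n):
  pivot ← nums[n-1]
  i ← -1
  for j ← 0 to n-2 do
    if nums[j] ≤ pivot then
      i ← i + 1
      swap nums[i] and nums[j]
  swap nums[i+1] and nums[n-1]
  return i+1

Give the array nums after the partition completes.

pivot=6, i=-1
j=0: 10>6, skip
j=1: 7>6, skip
j=2: 4≤6, i=0, swap(0,2) ⇒ [4, 7, 10, -5, -1, 5, -4, 9, -3, -2, 13, 6]
j=3: -5≤6, i=1, swap(1,3) ⇒ [4, -5, 10, 7, -1, 5, -4, 9, -3, -2, 13, 6]
j=4: -1≤6, i=2, swap(2,4) ⇒ [4, -5, -1, 7, 10, 5, -4, 9, -3, -2, 13, 6]
j=5: 5≤6, i=3, swap(3,5) ⇒ [4, -5, -1, 5, 10, 7, -4, 9, -3, -2, 13, 6]
j=6: -4≤6, i=4, swap(4,6) ⇒ [4, -5, -1, 5, -4, 7, 10, 9, -3, -2, 13, 6]
j=7: 9>6, skip
j=8: -3≤6, i=5, swap(5,8) ⇒ [4, -5, -1, 5, -4, -3, 10, 9, 7, -2, 13, 6]
j=9: -2≤6, i=6, swap(6,9) ⇒ [4, -5, -1, 5, -4, -3, -2, 9, 7, 10, 13, 6]
j=10: 13>6, skip
swap(7,11) ⇒ [4, -5, -1, 5, -4, -3, -2, 6, 7, 10, 13, 9]; return 7

[4, -5, -1, 5, -4, -3, -2, 6, 7, 10, 13, 9]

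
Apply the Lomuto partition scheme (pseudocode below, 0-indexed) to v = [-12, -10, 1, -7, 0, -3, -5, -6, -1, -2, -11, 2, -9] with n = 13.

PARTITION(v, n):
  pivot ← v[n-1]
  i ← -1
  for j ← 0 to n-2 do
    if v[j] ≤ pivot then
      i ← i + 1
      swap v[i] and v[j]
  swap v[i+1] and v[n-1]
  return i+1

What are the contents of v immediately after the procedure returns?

pivot = v[12] = -9; i = -1
j=0: v[0]=-12 ≤ -9 → i=0, swap v[0],v[0] (no change) → [-12, -10, 1, -7, 0, -3, -5, -6, -1, -2, -11, 2, -9]
j=1: v[1]=-10 ≤ -9 → i=1, swap v[1],v[1] (no change) → [-12, -10, 1, -7, 0, -3, -5, -6, -1, -2, -11, 2, -9]
j=2: v[2]=1 > -9 → no swap
j=3: v[3]=-7 > -9 → no swap
j=4: v[4]=0 > -9 → no swap
j=5: v[5]=-3 > -9 → no swap
j=6: v[6]=-5 > -9 → no swap
j=7: v[7]=-6 > -9 → no swap
j=8: v[8]=-1 > -9 → no swap
j=9: v[9]=-2 > -9 → no swap
j=10: v[10]=-11 ≤ -9 → i=2, swap v[2],v[10] → [-12, -10, -11, -7, 0, -3, -5, -6, -1, -2, 1, 2, -9]
j=11: v[11]=2 > -9 → no swap
final swap v[3],v[12] → [-12, -10, -11, -9, 0, -3, -5, -6, -1, -2, 1, 2, -7]; return 3

[-12, -10, -11, -9, 0, -3, -5, -6, -1, -2, 1, 2, -7]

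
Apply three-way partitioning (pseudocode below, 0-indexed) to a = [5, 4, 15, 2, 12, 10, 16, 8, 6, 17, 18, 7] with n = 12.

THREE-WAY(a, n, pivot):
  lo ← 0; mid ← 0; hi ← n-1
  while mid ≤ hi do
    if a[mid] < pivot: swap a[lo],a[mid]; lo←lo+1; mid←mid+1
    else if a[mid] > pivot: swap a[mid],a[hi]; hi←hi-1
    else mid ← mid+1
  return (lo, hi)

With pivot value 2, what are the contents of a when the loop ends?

[2, 15, 4, 12, 10, 16, 8, 6, 17, 18, 7, 5]

lo=0 mid=0 hi=11
5>2: swap(0,11), hi=10 ⇒ [7, 4, 15, 2, 12, 10, 16, 8, 6, 17, 18, 5]
7>2: swap(0,10), hi=9 ⇒ [18, 4, 15, 2, 12, 10, 16, 8, 6, 17, 7, 5]
18>2: swap(0,9), hi=8 ⇒ [17, 4, 15, 2, 12, 10, 16, 8, 6, 18, 7, 5]
17>2: swap(0,8), hi=7 ⇒ [6, 4, 15, 2, 12, 10, 16, 8, 17, 18, 7, 5]
6>2: swap(0,7), hi=6 ⇒ [8, 4, 15, 2, 12, 10, 16, 6, 17, 18, 7, 5]
8>2: swap(0,6), hi=5 ⇒ [16, 4, 15, 2, 12, 10, 8, 6, 17, 18, 7, 5]
16>2: swap(0,5), hi=4 ⇒ [10, 4, 15, 2, 12, 16, 8, 6, 17, 18, 7, 5]
10>2: swap(0,4), hi=3 ⇒ [12, 4, 15, 2, 10, 16, 8, 6, 17, 18, 7, 5]
12>2: swap(0,3), hi=2 ⇒ [2, 4, 15, 12, 10, 16, 8, 6, 17, 18, 7, 5]
2=2: mid=1
4>2: swap(1,2), hi=1 ⇒ [2, 15, 4, 12, 10, 16, 8, 6, 17, 18, 7, 5]
15>2: swap(1,1), hi=0 ⇒ [2, 15, 4, 12, 10, 16, 8, 6, 17, 18, 7, 5]
done. lo=0 hi=0; a=[2, 15, 4, 12, 10, 16, 8, 6, 17, 18, 7, 5]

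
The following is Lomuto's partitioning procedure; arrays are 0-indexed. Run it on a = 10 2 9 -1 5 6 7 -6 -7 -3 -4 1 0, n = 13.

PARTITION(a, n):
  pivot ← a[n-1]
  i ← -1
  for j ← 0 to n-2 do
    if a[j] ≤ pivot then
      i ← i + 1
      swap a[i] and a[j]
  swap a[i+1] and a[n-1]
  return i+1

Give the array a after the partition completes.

pivot=0, i=-1
j=0: 10>0, skip
j=1: 2>0, skip
j=2: 9>0, skip
j=3: -1≤0, i=0, swap(0,3) ⇒ -1 2 9 10 5 6 7 -6 -7 -3 -4 1 0
j=4: 5>0, skip
j=5: 6>0, skip
j=6: 7>0, skip
j=7: -6≤0, i=1, swap(1,7) ⇒ -1 -6 9 10 5 6 7 2 -7 -3 -4 1 0
j=8: -7≤0, i=2, swap(2,8) ⇒ -1 -6 -7 10 5 6 7 2 9 -3 -4 1 0
j=9: -3≤0, i=3, swap(3,9) ⇒ -1 -6 -7 -3 5 6 7 2 9 10 -4 1 0
j=10: -4≤0, i=4, swap(4,10) ⇒ -1 -6 -7 -3 -4 6 7 2 9 10 5 1 0
j=11: 1>0, skip
swap(5,12) ⇒ -1 -6 -7 -3 -4 0 7 2 9 10 5 1 6; return 5

-1 -6 -7 -3 -4 0 7 2 9 10 5 1 6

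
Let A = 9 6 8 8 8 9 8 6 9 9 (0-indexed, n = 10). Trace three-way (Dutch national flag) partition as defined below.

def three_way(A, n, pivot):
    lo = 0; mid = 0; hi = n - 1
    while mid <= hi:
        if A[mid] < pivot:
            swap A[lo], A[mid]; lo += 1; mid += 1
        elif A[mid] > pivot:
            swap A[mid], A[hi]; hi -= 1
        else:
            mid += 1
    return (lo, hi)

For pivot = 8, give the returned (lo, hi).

(2, 5)

pivot = 8; lo=0, mid=0, hi=9
A[mid]=9>8: swap A[0],A[9]; hi=8 → 9 6 8 8 8 9 8 6 9 9
A[mid]=9>8: swap A[0],A[8]; hi=7 → 9 6 8 8 8 9 8 6 9 9
A[mid]=9>8: swap A[0],A[7]; hi=6 → 6 6 8 8 8 9 8 9 9 9
A[mid]=6<8: swap A[0],A[0]; lo=1,mid=1 → 6 6 8 8 8 9 8 9 9 9
A[mid]=6<8: swap A[1],A[1]; lo=2,mid=2 → 6 6 8 8 8 9 8 9 9 9
A[mid]=8=8: mid=3
A[mid]=8=8: mid=4
A[mid]=8=8: mid=5
A[mid]=9>8: swap A[5],A[6]; hi=5 → 6 6 8 8 8 8 9 9 9 9
A[mid]=8=8: mid=6
end: lo=2, hi=5; A = 6 6 8 8 8 8 9 9 9 9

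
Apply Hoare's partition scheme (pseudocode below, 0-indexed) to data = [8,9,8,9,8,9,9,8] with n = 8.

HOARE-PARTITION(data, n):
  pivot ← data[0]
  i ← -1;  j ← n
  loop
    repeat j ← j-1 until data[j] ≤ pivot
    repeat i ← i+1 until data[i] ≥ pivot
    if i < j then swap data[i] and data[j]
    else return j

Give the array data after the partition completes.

pivot=8
j stops at 7 (8), i stops at 0 (8); swap ⇒ [8,9,8,9,8,9,9,8]
j stops at 4 (8), i stops at 1 (9); swap ⇒ [8,8,8,9,9,9,9,8]
j stops at 2, i stops at 2; i≥j ⇒ return 2. data=[8,8,8,9,9,9,9,8]

[8,8,8,9,9,9,9,8]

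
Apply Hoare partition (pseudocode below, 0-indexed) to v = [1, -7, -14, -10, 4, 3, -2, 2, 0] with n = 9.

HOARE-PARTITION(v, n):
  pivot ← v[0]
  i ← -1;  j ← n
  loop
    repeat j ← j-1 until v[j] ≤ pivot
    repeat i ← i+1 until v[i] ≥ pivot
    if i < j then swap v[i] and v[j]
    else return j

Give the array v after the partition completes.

pivot = v[0] = 1; i = -1, j = 9
j→8 (v[8]=0≤1), i→0 (v[0]=1≥1); i<j, swap → [0, -7, -14, -10, 4, 3, -2, 2, 1]
j→6 (v[6]=-2≤1), i→4 (v[4]=4≥1); i<j, swap → [0, -7, -14, -10, -2, 3, 4, 2, 1]
j→4, i→5; i≥j, return j=4. v = [0, -7, -14, -10, -2, 3, 4, 2, 1]

[0, -7, -14, -10, -2, 3, 4, 2, 1]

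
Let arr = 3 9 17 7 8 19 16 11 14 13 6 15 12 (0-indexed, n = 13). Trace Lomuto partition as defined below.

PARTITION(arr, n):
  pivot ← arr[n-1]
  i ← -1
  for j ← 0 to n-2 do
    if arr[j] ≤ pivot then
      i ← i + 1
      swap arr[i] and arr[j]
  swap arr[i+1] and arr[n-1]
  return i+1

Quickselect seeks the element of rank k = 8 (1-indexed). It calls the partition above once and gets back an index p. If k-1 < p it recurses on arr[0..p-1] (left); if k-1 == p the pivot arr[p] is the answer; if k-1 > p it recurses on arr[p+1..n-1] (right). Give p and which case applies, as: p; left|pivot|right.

6; right

pivot = arr[12] = 12; i = -1
j=0: arr[0]=3 ≤ 12 → i=0, swap arr[0],arr[0] (no change) → 3 9 17 7 8 19 16 11 14 13 6 15 12
j=1: arr[1]=9 ≤ 12 → i=1, swap arr[1],arr[1] (no change) → 3 9 17 7 8 19 16 11 14 13 6 15 12
j=2: arr[2]=17 > 12 → no swap
j=3: arr[3]=7 ≤ 12 → i=2, swap arr[2],arr[3] → 3 9 7 17 8 19 16 11 14 13 6 15 12
j=4: arr[4]=8 ≤ 12 → i=3, swap arr[3],arr[4] → 3 9 7 8 17 19 16 11 14 13 6 15 12
j=5: arr[5]=19 > 12 → no swap
j=6: arr[6]=16 > 12 → no swap
j=7: arr[7]=11 ≤ 12 → i=4, swap arr[4],arr[7] → 3 9 7 8 11 19 16 17 14 13 6 15 12
j=8: arr[8]=14 > 12 → no swap
j=9: arr[9]=13 > 12 → no swap
j=10: arr[10]=6 ≤ 12 → i=5, swap arr[5],arr[10] → 3 9 7 8 11 6 16 17 14 13 19 15 12
j=11: arr[11]=15 > 12 → no swap
final swap arr[6],arr[12] → 3 9 7 8 11 6 12 17 14 13 19 15 16; return 6
p = 6; k-1 = 7 > 6 ⇒ right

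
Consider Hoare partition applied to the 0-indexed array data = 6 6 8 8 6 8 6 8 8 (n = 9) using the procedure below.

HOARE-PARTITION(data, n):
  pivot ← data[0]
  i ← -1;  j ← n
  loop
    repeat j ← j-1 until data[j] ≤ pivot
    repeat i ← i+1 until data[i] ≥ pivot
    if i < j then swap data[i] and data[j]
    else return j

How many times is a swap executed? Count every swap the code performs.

2

pivot=6
j stops at 6 (6), i stops at 0 (6); swap ⇒ 6 6 8 8 6 8 6 8 8
j stops at 4 (6), i stops at 1 (6); swap ⇒ 6 6 8 8 6 8 6 8 8
j stops at 1, i stops at 2; i≥j ⇒ return 1. data=6 6 8 8 6 8 6 8 8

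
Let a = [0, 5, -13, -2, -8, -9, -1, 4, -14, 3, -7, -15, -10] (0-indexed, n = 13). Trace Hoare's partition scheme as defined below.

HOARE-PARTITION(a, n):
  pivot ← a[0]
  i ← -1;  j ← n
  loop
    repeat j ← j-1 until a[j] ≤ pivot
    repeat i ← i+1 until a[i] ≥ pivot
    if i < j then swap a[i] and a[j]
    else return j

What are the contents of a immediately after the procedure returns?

[-10, -15, -13, -2, -8, -9, -1, -7, -14, 3, 4, 5, 0]

pivot=0
j stops at 12 (-10), i stops at 0 (0); swap ⇒ [-10, 5, -13, -2, -8, -9, -1, 4, -14, 3, -7, -15, 0]
j stops at 11 (-15), i stops at 1 (5); swap ⇒ [-10, -15, -13, -2, -8, -9, -1, 4, -14, 3, -7, 5, 0]
j stops at 10 (-7), i stops at 7 (4); swap ⇒ [-10, -15, -13, -2, -8, -9, -1, -7, -14, 3, 4, 5, 0]
j stops at 8, i stops at 9; i≥j ⇒ return 8. a=[-10, -15, -13, -2, -8, -9, -1, -7, -14, 3, 4, 5, 0]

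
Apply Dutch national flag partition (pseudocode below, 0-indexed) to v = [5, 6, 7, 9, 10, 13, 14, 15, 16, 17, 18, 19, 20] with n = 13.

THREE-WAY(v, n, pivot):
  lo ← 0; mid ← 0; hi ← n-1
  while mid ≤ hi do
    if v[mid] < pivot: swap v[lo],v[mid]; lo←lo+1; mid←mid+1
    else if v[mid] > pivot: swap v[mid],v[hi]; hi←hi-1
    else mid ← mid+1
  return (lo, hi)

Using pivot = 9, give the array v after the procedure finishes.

[5, 6, 7, 9, 13, 14, 15, 16, 17, 18, 19, 20, 10]

pivot = 9; lo=0, mid=0, hi=12
v[mid]=5<9: swap v[0],v[0]; lo=1,mid=1 → [5, 6, 7, 9, 10, 13, 14, 15, 16, 17, 18, 19, 20]
v[mid]=6<9: swap v[1],v[1]; lo=2,mid=2 → [5, 6, 7, 9, 10, 13, 14, 15, 16, 17, 18, 19, 20]
v[mid]=7<9: swap v[2],v[2]; lo=3,mid=3 → [5, 6, 7, 9, 10, 13, 14, 15, 16, 17, 18, 19, 20]
v[mid]=9=9: mid=4
v[mid]=10>9: swap v[4],v[12]; hi=11 → [5, 6, 7, 9, 20, 13, 14, 15, 16, 17, 18, 19, 10]
v[mid]=20>9: swap v[4],v[11]; hi=10 → [5, 6, 7, 9, 19, 13, 14, 15, 16, 17, 18, 20, 10]
v[mid]=19>9: swap v[4],v[10]; hi=9 → [5, 6, 7, 9, 18, 13, 14, 15, 16, 17, 19, 20, 10]
v[mid]=18>9: swap v[4],v[9]; hi=8 → [5, 6, 7, 9, 17, 13, 14, 15, 16, 18, 19, 20, 10]
v[mid]=17>9: swap v[4],v[8]; hi=7 → [5, 6, 7, 9, 16, 13, 14, 15, 17, 18, 19, 20, 10]
v[mid]=16>9: swap v[4],v[7]; hi=6 → [5, 6, 7, 9, 15, 13, 14, 16, 17, 18, 19, 20, 10]
v[mid]=15>9: swap v[4],v[6]; hi=5 → [5, 6, 7, 9, 14, 13, 15, 16, 17, 18, 19, 20, 10]
v[mid]=14>9: swap v[4],v[5]; hi=4 → [5, 6, 7, 9, 13, 14, 15, 16, 17, 18, 19, 20, 10]
v[mid]=13>9: swap v[4],v[4]; hi=3 → [5, 6, 7, 9, 13, 14, 15, 16, 17, 18, 19, 20, 10]
end: lo=3, hi=3; v = [5, 6, 7, 9, 13, 14, 15, 16, 17, 18, 19, 20, 10]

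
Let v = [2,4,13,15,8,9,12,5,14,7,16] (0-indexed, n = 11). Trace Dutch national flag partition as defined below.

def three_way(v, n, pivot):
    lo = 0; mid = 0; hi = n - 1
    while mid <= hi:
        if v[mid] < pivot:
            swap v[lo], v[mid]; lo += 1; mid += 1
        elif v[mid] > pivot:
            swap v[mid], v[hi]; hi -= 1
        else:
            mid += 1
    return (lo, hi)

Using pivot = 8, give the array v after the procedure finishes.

[2,4,7,5,8,12,9,14,15,16,13]

pivot = 8; lo=0, mid=0, hi=10
v[mid]=2<8: swap v[0],v[0]; lo=1,mid=1 → [2,4,13,15,8,9,12,5,14,7,16]
v[mid]=4<8: swap v[1],v[1]; lo=2,mid=2 → [2,4,13,15,8,9,12,5,14,7,16]
v[mid]=13>8: swap v[2],v[10]; hi=9 → [2,4,16,15,8,9,12,5,14,7,13]
v[mid]=16>8: swap v[2],v[9]; hi=8 → [2,4,7,15,8,9,12,5,14,16,13]
v[mid]=7<8: swap v[2],v[2]; lo=3,mid=3 → [2,4,7,15,8,9,12,5,14,16,13]
v[mid]=15>8: swap v[3],v[8]; hi=7 → [2,4,7,14,8,9,12,5,15,16,13]
v[mid]=14>8: swap v[3],v[7]; hi=6 → [2,4,7,5,8,9,12,14,15,16,13]
v[mid]=5<8: swap v[3],v[3]; lo=4,mid=4 → [2,4,7,5,8,9,12,14,15,16,13]
v[mid]=8=8: mid=5
v[mid]=9>8: swap v[5],v[6]; hi=5 → [2,4,7,5,8,12,9,14,15,16,13]
v[mid]=12>8: swap v[5],v[5]; hi=4 → [2,4,7,5,8,12,9,14,15,16,13]
end: lo=4, hi=4; v = [2,4,7,5,8,12,9,14,15,16,13]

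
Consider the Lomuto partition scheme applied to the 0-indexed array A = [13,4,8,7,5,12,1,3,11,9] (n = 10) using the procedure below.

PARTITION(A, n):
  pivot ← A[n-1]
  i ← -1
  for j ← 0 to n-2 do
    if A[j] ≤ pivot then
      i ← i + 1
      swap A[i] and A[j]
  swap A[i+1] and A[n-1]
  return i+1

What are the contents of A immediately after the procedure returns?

pivot = A[9] = 9; i = -1
j=0: A[0]=13 > 9 → no swap
j=1: A[1]=4 ≤ 9 → i=0, swap A[0],A[1] → [4,13,8,7,5,12,1,3,11,9]
j=2: A[2]=8 ≤ 9 → i=1, swap A[1],A[2] → [4,8,13,7,5,12,1,3,11,9]
j=3: A[3]=7 ≤ 9 → i=2, swap A[2],A[3] → [4,8,7,13,5,12,1,3,11,9]
j=4: A[4]=5 ≤ 9 → i=3, swap A[3],A[4] → [4,8,7,5,13,12,1,3,11,9]
j=5: A[5]=12 > 9 → no swap
j=6: A[6]=1 ≤ 9 → i=4, swap A[4],A[6] → [4,8,7,5,1,12,13,3,11,9]
j=7: A[7]=3 ≤ 9 → i=5, swap A[5],A[7] → [4,8,7,5,1,3,13,12,11,9]
j=8: A[8]=11 > 9 → no swap
final swap A[6],A[9] → [4,8,7,5,1,3,9,12,11,13]; return 6

[4,8,7,5,1,3,9,12,11,13]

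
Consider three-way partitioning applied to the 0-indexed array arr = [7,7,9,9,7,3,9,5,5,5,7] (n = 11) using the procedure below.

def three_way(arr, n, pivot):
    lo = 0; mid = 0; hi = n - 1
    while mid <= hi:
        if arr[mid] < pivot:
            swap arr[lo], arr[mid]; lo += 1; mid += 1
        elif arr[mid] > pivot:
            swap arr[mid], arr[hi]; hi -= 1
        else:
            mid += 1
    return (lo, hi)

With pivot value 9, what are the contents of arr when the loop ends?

pivot = 9; lo=0, mid=0, hi=10
arr[mid]=7<9: swap arr[0],arr[0]; lo=1,mid=1 → [7,7,9,9,7,3,9,5,5,5,7]
arr[mid]=7<9: swap arr[1],arr[1]; lo=2,mid=2 → [7,7,9,9,7,3,9,5,5,5,7]
arr[mid]=9=9: mid=3
arr[mid]=9=9: mid=4
arr[mid]=7<9: swap arr[2],arr[4]; lo=3,mid=5 → [7,7,7,9,9,3,9,5,5,5,7]
arr[mid]=3<9: swap arr[3],arr[5]; lo=4,mid=6 → [7,7,7,3,9,9,9,5,5,5,7]
arr[mid]=9=9: mid=7
arr[mid]=5<9: swap arr[4],arr[7]; lo=5,mid=8 → [7,7,7,3,5,9,9,9,5,5,7]
arr[mid]=5<9: swap arr[5],arr[8]; lo=6,mid=9 → [7,7,7,3,5,5,9,9,9,5,7]
arr[mid]=5<9: swap arr[6],arr[9]; lo=7,mid=10 → [7,7,7,3,5,5,5,9,9,9,7]
arr[mid]=7<9: swap arr[7],arr[10]; lo=8,mid=11 → [7,7,7,3,5,5,5,7,9,9,9]
end: lo=8, hi=10; arr = [7,7,7,3,5,5,5,7,9,9,9]

[7,7,7,3,5,5,5,7,9,9,9]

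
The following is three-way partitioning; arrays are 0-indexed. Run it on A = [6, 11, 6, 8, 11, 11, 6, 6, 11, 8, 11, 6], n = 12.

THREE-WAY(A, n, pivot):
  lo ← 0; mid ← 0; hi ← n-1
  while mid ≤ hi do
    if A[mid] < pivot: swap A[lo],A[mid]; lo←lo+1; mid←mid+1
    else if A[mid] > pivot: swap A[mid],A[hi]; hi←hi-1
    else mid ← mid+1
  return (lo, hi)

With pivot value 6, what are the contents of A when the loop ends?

lo=0 mid=0 hi=11
6=6: mid=1
11>6: swap(1,11), hi=10 ⇒ [6, 6, 6, 8, 11, 11, 6, 6, 11, 8, 11, 11]
6=6: mid=2
6=6: mid=3
8>6: swap(3,10), hi=9 ⇒ [6, 6, 6, 11, 11, 11, 6, 6, 11, 8, 8, 11]
11>6: swap(3,9), hi=8 ⇒ [6, 6, 6, 8, 11, 11, 6, 6, 11, 11, 8, 11]
8>6: swap(3,8), hi=7 ⇒ [6, 6, 6, 11, 11, 11, 6, 6, 8, 11, 8, 11]
11>6: swap(3,7), hi=6 ⇒ [6, 6, 6, 6, 11, 11, 6, 11, 8, 11, 8, 11]
6=6: mid=4
11>6: swap(4,6), hi=5 ⇒ [6, 6, 6, 6, 6, 11, 11, 11, 8, 11, 8, 11]
6=6: mid=5
11>6: swap(5,5), hi=4 ⇒ [6, 6, 6, 6, 6, 11, 11, 11, 8, 11, 8, 11]
done. lo=0 hi=4; A=[6, 6, 6, 6, 6, 11, 11, 11, 8, 11, 8, 11]

[6, 6, 6, 6, 6, 11, 11, 11, 8, 11, 8, 11]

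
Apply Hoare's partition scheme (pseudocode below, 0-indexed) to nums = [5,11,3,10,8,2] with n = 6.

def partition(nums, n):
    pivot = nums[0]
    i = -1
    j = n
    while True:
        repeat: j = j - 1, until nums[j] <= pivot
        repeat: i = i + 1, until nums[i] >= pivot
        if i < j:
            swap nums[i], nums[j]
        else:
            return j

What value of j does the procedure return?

1

pivot = nums[0] = 5; i = -1, j = 6
j→5 (nums[5]=2≤5), i→0 (nums[0]=5≥5); i<j, swap → [2,11,3,10,8,5]
j→2 (nums[2]=3≤5), i→1 (nums[1]=11≥5); i<j, swap → [2,3,11,10,8,5]
j→1, i→2; i≥j, return j=1. nums = [2,3,11,10,8,5]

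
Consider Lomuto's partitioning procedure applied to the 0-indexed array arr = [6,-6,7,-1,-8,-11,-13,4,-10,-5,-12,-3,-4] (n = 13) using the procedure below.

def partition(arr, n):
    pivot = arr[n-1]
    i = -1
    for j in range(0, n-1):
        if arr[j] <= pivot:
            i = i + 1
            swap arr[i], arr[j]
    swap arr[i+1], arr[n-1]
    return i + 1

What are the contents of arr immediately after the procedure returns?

pivot = arr[12] = -4; i = -1
j=0: arr[0]=6 > -4 → no swap
j=1: arr[1]=-6 ≤ -4 → i=0, swap arr[0],arr[1] → [-6,6,7,-1,-8,-11,-13,4,-10,-5,-12,-3,-4]
j=2: arr[2]=7 > -4 → no swap
j=3: arr[3]=-1 > -4 → no swap
j=4: arr[4]=-8 ≤ -4 → i=1, swap arr[1],arr[4] → [-6,-8,7,-1,6,-11,-13,4,-10,-5,-12,-3,-4]
j=5: arr[5]=-11 ≤ -4 → i=2, swap arr[2],arr[5] → [-6,-8,-11,-1,6,7,-13,4,-10,-5,-12,-3,-4]
j=6: arr[6]=-13 ≤ -4 → i=3, swap arr[3],arr[6] → [-6,-8,-11,-13,6,7,-1,4,-10,-5,-12,-3,-4]
j=7: arr[7]=4 > -4 → no swap
j=8: arr[8]=-10 ≤ -4 → i=4, swap arr[4],arr[8] → [-6,-8,-11,-13,-10,7,-1,4,6,-5,-12,-3,-4]
j=9: arr[9]=-5 ≤ -4 → i=5, swap arr[5],arr[9] → [-6,-8,-11,-13,-10,-5,-1,4,6,7,-12,-3,-4]
j=10: arr[10]=-12 ≤ -4 → i=6, swap arr[6],arr[10] → [-6,-8,-11,-13,-10,-5,-12,4,6,7,-1,-3,-4]
j=11: arr[11]=-3 > -4 → no swap
final swap arr[7],arr[12] → [-6,-8,-11,-13,-10,-5,-12,-4,6,7,-1,-3,4]; return 7

[-6,-8,-11,-13,-10,-5,-12,-4,6,7,-1,-3,4]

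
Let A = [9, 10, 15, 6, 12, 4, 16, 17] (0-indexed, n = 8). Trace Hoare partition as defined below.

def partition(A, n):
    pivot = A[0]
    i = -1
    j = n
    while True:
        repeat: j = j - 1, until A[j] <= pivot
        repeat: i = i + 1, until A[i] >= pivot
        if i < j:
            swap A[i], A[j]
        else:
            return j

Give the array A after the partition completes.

pivot=9
j stops at 5 (4), i stops at 0 (9); swap ⇒ [4, 10, 15, 6, 12, 9, 16, 17]
j stops at 3 (6), i stops at 1 (10); swap ⇒ [4, 6, 15, 10, 12, 9, 16, 17]
j stops at 1, i stops at 2; i≥j ⇒ return 1. A=[4, 6, 15, 10, 12, 9, 16, 17]

[4, 6, 15, 10, 12, 9, 16, 17]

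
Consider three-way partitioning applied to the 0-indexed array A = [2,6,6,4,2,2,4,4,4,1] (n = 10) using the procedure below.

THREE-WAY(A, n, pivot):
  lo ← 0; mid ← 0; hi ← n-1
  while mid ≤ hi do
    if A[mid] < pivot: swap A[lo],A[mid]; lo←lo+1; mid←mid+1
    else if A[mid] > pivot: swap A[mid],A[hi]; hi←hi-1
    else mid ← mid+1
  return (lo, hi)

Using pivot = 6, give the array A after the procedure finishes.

lo=0 mid=0 hi=9
2<6: swap(0,0), lo=1 mid=1 ⇒ [2,6,6,4,2,2,4,4,4,1]
6=6: mid=2
6=6: mid=3
4<6: swap(1,3), lo=2 mid=4 ⇒ [2,4,6,6,2,2,4,4,4,1]
2<6: swap(2,4), lo=3 mid=5 ⇒ [2,4,2,6,6,2,4,4,4,1]
2<6: swap(3,5), lo=4 mid=6 ⇒ [2,4,2,2,6,6,4,4,4,1]
4<6: swap(4,6), lo=5 mid=7 ⇒ [2,4,2,2,4,6,6,4,4,1]
4<6: swap(5,7), lo=6 mid=8 ⇒ [2,4,2,2,4,4,6,6,4,1]
4<6: swap(6,8), lo=7 mid=9 ⇒ [2,4,2,2,4,4,4,6,6,1]
1<6: swap(7,9), lo=8 mid=10 ⇒ [2,4,2,2,4,4,4,1,6,6]
done. lo=8 hi=9; A=[2,4,2,2,4,4,4,1,6,6]

[2,4,2,2,4,4,4,1,6,6]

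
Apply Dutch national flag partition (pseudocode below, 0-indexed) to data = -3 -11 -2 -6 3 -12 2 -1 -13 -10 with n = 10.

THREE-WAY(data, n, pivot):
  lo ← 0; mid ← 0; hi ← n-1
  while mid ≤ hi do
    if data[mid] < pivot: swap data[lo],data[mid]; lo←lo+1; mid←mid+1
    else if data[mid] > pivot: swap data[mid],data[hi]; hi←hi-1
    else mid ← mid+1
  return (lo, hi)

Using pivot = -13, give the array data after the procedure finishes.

-13 -2 -6 3 -12 2 -1 -11 -10 -3

pivot = -13; lo=0, mid=0, hi=9
data[mid]=-3>-13: swap data[0],data[9]; hi=8 → -10 -11 -2 -6 3 -12 2 -1 -13 -3
data[mid]=-10>-13: swap data[0],data[8]; hi=7 → -13 -11 -2 -6 3 -12 2 -1 -10 -3
data[mid]=-13=-13: mid=1
data[mid]=-11>-13: swap data[1],data[7]; hi=6 → -13 -1 -2 -6 3 -12 2 -11 -10 -3
data[mid]=-1>-13: swap data[1],data[6]; hi=5 → -13 2 -2 -6 3 -12 -1 -11 -10 -3
data[mid]=2>-13: swap data[1],data[5]; hi=4 → -13 -12 -2 -6 3 2 -1 -11 -10 -3
data[mid]=-12>-13: swap data[1],data[4]; hi=3 → -13 3 -2 -6 -12 2 -1 -11 -10 -3
data[mid]=3>-13: swap data[1],data[3]; hi=2 → -13 -6 -2 3 -12 2 -1 -11 -10 -3
data[mid]=-6>-13: swap data[1],data[2]; hi=1 → -13 -2 -6 3 -12 2 -1 -11 -10 -3
data[mid]=-2>-13: swap data[1],data[1]; hi=0 → -13 -2 -6 3 -12 2 -1 -11 -10 -3
end: lo=0, hi=0; data = -13 -2 -6 3 -12 2 -1 -11 -10 -3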